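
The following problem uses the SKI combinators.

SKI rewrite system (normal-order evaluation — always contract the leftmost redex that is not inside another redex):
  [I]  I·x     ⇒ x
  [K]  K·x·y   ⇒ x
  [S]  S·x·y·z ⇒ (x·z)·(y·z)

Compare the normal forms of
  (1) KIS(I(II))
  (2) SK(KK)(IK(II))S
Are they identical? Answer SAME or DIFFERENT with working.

Answer: SAME — A ⇓ I, B ⇓ I

Reduction:
Term A:
  start: KIS(I(II))
  step 1: I(I(II))
  step 2: I(II)
  step 3: II
  step 4: I

Term B:
  start: SK(KK)(IK(II))S
  step 1: K(IK(II))(KK(IK(II)))S
  step 2: IK(II)S
  step 3: K(II)S
  step 4: II
  step 5: I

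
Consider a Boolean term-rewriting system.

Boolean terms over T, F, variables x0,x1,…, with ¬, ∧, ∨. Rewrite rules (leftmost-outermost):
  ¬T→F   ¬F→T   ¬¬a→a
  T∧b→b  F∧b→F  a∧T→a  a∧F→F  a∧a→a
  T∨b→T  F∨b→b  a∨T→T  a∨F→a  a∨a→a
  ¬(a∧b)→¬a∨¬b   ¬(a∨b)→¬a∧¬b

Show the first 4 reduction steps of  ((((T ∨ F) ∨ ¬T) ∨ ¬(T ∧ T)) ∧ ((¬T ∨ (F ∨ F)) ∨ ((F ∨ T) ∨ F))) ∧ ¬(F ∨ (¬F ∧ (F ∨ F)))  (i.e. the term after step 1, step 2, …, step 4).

Answer: after 4 steps: ((¬T ∨ (F ∨ F)) ∨ ((F ∨ T) ∨ F)) ∧ ¬(F ∨ (¬F ∧ (F ∨ F)))

Derivation:
  start: ((((T ∨ F) ∨ ¬T) ∨ ¬(T ∧ T)) ∧ ((¬T ∨ (F ∨ F)) ∨ ((F ∨ T) ∨ F))) ∧ ¬(F ∨ (¬F ∧ (F ∨ F)))
  [1] (((T ∨ ¬T) ∨ ¬(T ∧ T)) ∧ ((¬T ∨ (F ∨ F)) ∨ ((F ∨ T) ∨ F))) ∧ ¬(F ∨ (¬F ∧ (F ∨ F)))
  [2] ((T ∨ ¬(T ∧ T)) ∧ ((¬T ∨ (F ∨ F)) ∨ ((F ∨ T) ∨ F))) ∧ ¬(F ∨ (¬F ∧ (F ∨ F)))
  [3] (T ∧ ((¬T ∨ (F ∨ F)) ∨ ((F ∨ T) ∨ F))) ∧ ¬(F ∨ (¬F ∧ (F ∨ F)))
  [4] ((¬T ∨ (F ∨ F)) ∨ ((F ∨ T) ∨ F)) ∧ ¬(F ∨ (¬F ∧ (F ∨ F)))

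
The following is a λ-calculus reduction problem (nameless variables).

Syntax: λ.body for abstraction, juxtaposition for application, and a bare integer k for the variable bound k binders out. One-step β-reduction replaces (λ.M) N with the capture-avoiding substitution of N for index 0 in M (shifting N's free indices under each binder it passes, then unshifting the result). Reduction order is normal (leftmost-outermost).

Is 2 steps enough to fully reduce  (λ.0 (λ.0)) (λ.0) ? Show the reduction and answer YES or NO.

Answer: YES — reaches normal form λ.0 in 2 ≤ 2 steps

Derivation:
  start: (λ.0 (λ.0)) (λ.0)
  step 1: (λ.0) (λ.0)
  step 2: λ.0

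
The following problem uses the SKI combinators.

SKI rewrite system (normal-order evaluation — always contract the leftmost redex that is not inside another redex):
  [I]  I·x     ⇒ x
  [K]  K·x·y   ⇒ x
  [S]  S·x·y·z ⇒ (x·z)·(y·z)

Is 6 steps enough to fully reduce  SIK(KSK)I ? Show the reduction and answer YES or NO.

Answer: YES — reaches normal form S(KS)I in 4 ≤ 6 steps

Reduction:
  start: SIK(KSK)I
  →1  I(KSK)(K(KSK))I
  →2  KSK(K(KSK))I
  →3  S(K(KSK))I
  →4  S(KS)I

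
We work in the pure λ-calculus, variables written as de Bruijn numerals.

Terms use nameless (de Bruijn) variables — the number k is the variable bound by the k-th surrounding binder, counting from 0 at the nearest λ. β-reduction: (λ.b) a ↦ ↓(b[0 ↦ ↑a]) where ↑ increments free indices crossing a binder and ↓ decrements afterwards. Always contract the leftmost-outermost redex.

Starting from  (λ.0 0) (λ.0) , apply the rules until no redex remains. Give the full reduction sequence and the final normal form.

  start: (λ.0 0) (λ.0)
  →1  (λ.0) (λ.0)
  →2  λ.0

Answer: normal form = λ.0  (in 2 steps)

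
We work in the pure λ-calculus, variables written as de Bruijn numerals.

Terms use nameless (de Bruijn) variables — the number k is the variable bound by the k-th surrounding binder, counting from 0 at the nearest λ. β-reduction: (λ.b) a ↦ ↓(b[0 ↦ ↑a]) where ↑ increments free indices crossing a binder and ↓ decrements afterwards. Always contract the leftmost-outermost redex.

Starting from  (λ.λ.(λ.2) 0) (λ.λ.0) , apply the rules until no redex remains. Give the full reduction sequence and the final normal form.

  start: (λ.λ.(λ.2) 0) (λ.λ.0)
  step 1: λ.(λ.λ.λ.0) 0
  step 2: λ.λ.λ.0

Answer: normal form = λ.λ.λ.0  (in 2 steps)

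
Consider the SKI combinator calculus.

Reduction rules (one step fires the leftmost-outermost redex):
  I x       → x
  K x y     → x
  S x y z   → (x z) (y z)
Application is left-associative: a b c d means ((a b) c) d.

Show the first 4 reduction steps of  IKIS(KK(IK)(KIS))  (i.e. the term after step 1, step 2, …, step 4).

  start: IKIS(KK(IK)(KIS))
  step 1: KIS(KK(IK)(KIS))
  step 2: I(KK(IK)(KIS))
  step 3: KK(IK)(KIS)
  step 4: K(KIS)

Answer: after 4 steps: K(KIS)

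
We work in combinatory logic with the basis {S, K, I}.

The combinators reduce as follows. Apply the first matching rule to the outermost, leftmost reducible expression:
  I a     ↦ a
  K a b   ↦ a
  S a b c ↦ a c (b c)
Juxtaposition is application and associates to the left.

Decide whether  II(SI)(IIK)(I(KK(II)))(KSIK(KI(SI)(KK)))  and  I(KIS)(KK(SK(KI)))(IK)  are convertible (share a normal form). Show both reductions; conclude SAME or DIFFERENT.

Term A:
  start: II(SI)(IIK)(I(KK(II)))(KSIK(KI(SI)(KK)))
  →1  I(SI)(IIK)(I(KK(II)))(KSIK(KI(SI)(KK)))
  →2  SI(IIK)(I(KK(II)))(KSIK(KI(SI)(KK)))
  →3  I(I(KK(II)))(IIK(I(KK(II))))(KSIK(KI(SI)(KK)))
  →4  I(KK(II))(IIK(I(KK(II))))(KSIK(KI(SI)(KK)))
  →5  KK(II)(IIK(I(KK(II))))(KSIK(KI(SI)(KK)))
  →6  K(IIK(I(KK(II))))(KSIK(KI(SI)(KK)))
  →7  IIK(I(KK(II)))
  →8  IK(I(KK(II)))
  →9  K(I(KK(II)))
  →10  K(KK(II))
  →11  KK

Term B:
  start: I(KIS)(KK(SK(KI)))(IK)
  →1  KIS(KK(SK(KI)))(IK)
  →2  I(KK(SK(KI)))(IK)
  →3  KK(SK(KI))(IK)
  →4  K(IK)
  →5  KK

Answer: SAME — A ⇓ KK, B ⇓ KK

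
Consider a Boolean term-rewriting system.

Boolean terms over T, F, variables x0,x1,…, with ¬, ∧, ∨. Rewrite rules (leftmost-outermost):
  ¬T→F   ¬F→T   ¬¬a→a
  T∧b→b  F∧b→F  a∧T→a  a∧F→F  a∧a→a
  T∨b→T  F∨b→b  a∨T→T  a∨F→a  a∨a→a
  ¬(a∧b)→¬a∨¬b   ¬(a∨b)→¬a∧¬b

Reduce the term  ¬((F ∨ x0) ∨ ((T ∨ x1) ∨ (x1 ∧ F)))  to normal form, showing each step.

Answer: normal form = F  (in 10 steps)

Working:
  start: ¬((F ∨ x0) ∨ ((T ∨ x1) ∨ (x1 ∧ F)))
  [1] ¬(F ∨ x0) ∧ ¬((T ∨ x1) ∨ (x1 ∧ F))
  [2] (¬F ∧ ¬x0) ∧ ¬((T ∨ x1) ∨ (x1 ∧ F))
  [3] (T ∧ ¬x0) ∧ ¬((T ∨ x1) ∨ (x1 ∧ F))
  [4] ¬x0 ∧ ¬((T ∨ x1) ∨ (x1 ∧ F))
  [5] ¬x0 ∧ (¬(T ∨ x1) ∧ ¬(x1 ∧ F))
  [6] ¬x0 ∧ ((¬T ∧ ¬x1) ∧ ¬(x1 ∧ F))
  [7] ¬x0 ∧ ((F ∧ ¬x1) ∧ ¬(x1 ∧ F))
  [8] ¬x0 ∧ (F ∧ ¬(x1 ∧ F))
  [9] ¬x0 ∧ F
  [10] F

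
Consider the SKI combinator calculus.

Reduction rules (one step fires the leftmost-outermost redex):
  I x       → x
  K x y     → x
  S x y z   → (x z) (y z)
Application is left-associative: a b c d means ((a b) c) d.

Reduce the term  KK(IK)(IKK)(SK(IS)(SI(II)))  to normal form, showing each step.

  start: KK(IK)(IKK)(SK(IS)(SI(II)))
  [1] K(IKK)(SK(IS)(SI(II)))
  [2] IKK
  [3] KK

Answer: normal form = KK  (in 3 steps)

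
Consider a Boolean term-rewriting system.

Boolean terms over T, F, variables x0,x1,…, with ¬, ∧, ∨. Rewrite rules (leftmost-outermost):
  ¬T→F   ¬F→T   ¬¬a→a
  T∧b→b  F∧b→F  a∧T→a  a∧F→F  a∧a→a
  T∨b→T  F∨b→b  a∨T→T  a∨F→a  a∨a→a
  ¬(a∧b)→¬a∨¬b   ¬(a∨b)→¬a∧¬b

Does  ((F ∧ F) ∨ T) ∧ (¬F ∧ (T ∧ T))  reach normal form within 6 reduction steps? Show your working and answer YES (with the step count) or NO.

Answer: YES — reaches normal form T in 5 ≤ 6 steps

Reduction:
  start: ((F ∧ F) ∨ T) ∧ (¬F ∧ (T ∧ T))
  step 1: T ∧ (¬F ∧ (T ∧ T))
  step 2: ¬F ∧ (T ∧ T)
  step 3: T ∧ (T ∧ T)
  step 4: T ∧ T
  step 5: T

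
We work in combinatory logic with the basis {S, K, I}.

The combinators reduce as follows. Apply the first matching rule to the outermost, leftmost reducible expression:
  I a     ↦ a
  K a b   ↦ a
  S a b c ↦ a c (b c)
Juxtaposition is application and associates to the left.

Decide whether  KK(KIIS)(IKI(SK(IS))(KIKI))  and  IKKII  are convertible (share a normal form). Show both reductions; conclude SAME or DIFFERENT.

Term A:
  start: KK(KIIS)(IKI(SK(IS))(KIKI))
  →1  K(IKI(SK(IS))(KIKI))
  →2  K(KI(SK(IS))(KIKI))
  →3  K(I(KIKI))
  →4  K(KIKI)
  →5  K(II)
  →6  KI

Term B:
  start: IKKII
  →1  KKII
  →2  KI

Answer: SAME — A ⇓ KI, B ⇓ KI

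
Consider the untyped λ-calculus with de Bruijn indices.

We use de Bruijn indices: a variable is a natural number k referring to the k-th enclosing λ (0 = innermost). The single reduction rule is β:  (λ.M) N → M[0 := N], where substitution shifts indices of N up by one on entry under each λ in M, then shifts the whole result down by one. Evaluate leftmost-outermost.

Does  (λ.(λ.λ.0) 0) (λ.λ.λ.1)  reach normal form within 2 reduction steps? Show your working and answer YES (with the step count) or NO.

  start: (λ.(λ.λ.0) 0) (λ.λ.λ.1)
  →1  (λ.λ.0) (λ.λ.λ.1)
  →2  λ.0

Answer: YES — reaches normal form λ.0 in 2 ≤ 2 steps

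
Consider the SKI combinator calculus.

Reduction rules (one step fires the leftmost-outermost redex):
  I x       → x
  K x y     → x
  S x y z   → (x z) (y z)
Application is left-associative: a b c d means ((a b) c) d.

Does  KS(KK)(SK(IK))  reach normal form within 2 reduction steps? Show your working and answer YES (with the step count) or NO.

  start: KS(KK)(SK(IK))
  [1] S(SK(IK))
  [2] S(SKK)

Answer: YES — reaches normal form S(SKK) in 2 ≤ 2 steps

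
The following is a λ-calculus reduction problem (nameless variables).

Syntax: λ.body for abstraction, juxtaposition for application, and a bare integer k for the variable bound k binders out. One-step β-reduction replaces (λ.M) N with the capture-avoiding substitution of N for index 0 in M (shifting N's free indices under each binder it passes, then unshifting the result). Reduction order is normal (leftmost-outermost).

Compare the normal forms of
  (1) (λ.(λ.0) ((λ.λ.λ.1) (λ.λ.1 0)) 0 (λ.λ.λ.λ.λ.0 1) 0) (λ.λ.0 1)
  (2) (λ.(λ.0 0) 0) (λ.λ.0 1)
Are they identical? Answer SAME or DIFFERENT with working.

Term A:
  start: (λ.(λ.0) ((λ.λ.λ.1) (λ.λ.1 0)) 0 (λ.λ.λ.λ.λ.0 1) 0) (λ.λ.0 1)
  step 1: (λ.0) ((λ.λ.λ.1) (λ.λ.1 0)) (λ.λ.0 1) (λ.λ.λ.λ.λ.0 1) (λ.λ.0 1)
  step 2: (λ.λ.λ.1) (λ.λ.1 0) (λ.λ.0 1) (λ.λ.λ.λ.λ.0 1) (λ.λ.0 1)
  step 3: (λ.λ.1) (λ.λ.0 1) (λ.λ.λ.λ.λ.0 1) (λ.λ.0 1)
  step 4: (λ.λ.λ.0 1) (λ.λ.λ.λ.λ.0 1) (λ.λ.0 1)
  step 5: (λ.λ.0 1) (λ.λ.0 1)
  step 6: λ.0 (λ.λ.0 1)

Term B:
  start: (λ.(λ.0 0) 0) (λ.λ.0 1)
  step 1: (λ.0 0) (λ.λ.0 1)
  step 2: (λ.λ.0 1) (λ.λ.0 1)
  step 3: λ.0 (λ.λ.0 1)

Answer: SAME — A ⇓ λ.0 (λ.λ.0 1), B ⇓ λ.0 (λ.λ.0 1)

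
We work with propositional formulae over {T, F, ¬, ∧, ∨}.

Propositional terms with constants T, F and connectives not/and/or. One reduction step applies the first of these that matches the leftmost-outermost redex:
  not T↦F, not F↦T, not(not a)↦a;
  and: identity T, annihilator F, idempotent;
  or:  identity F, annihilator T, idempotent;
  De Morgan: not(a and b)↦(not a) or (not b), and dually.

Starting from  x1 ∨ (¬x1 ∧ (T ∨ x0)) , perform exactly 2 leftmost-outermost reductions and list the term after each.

Answer: after 2 steps: x1 ∨ ¬x1

Derivation:
  start: x1 ∨ (¬x1 ∧ (T ∨ x0))
  step 1: x1 ∨ (¬x1 ∧ T)
  step 2: x1 ∨ ¬x1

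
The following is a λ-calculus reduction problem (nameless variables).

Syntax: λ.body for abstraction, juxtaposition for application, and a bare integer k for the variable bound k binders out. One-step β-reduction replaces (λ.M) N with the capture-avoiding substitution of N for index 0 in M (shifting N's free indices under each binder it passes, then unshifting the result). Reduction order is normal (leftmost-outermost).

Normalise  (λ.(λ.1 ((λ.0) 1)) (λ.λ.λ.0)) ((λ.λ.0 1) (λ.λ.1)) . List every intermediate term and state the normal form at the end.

  start: (λ.(λ.1 ((λ.0) 1)) (λ.λ.λ.0)) ((λ.λ.0 1) (λ.λ.1))
  [1] (λ.(λ.λ.0 1) (λ.λ.1) ((λ.0) ((λ.λ.0 1) (λ.λ.1)))) (λ.λ.λ.0)
  [2] (λ.λ.0 1) (λ.λ.1) ((λ.0) ((λ.λ.0 1) (λ.λ.1)))
  [3] (λ.0 (λ.λ.1)) ((λ.0) ((λ.λ.0 1) (λ.λ.1)))
  [4] (λ.0) ((λ.λ.0 1) (λ.λ.1)) (λ.λ.1)
  [5] (λ.λ.0 1) (λ.λ.1) (λ.λ.1)
  [6] (λ.0 (λ.λ.1)) (λ.λ.1)
  [7] (λ.λ.1) (λ.λ.1)
  [8] λ.λ.λ.1

Answer: normal form = λ.λ.λ.1  (in 8 steps)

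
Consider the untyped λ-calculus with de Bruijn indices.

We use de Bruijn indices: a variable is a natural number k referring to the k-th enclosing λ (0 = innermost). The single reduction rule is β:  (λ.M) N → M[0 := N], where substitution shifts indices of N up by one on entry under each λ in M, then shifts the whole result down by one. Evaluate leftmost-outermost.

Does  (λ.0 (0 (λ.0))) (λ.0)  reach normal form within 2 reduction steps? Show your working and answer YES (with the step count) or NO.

  start: (λ.0 (0 (λ.0))) (λ.0)
  →1  (λ.0) ((λ.0) (λ.0))
  →2  (λ.0) (λ.0)

Answer: NO — after 2 steps the term is (λ.0) (λ.0), not yet normal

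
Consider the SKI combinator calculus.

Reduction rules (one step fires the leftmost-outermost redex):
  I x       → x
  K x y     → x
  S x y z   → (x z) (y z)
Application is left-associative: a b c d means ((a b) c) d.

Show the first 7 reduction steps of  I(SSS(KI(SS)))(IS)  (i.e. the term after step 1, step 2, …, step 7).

  start: I(SSS(KI(SS)))(IS)
  [1] SSS(KI(SS))(IS)
  [2] S(KI(SS))(S(KI(SS)))(IS)
  [3] KI(SS)(IS)(S(KI(SS))(IS))
  [4] I(IS)(S(KI(SS))(IS))
  [5] IS(S(KI(SS))(IS))
  [6] S(S(KI(SS))(IS))
  [7] S(SI(IS))

Answer: after 7 steps: S(SI(IS))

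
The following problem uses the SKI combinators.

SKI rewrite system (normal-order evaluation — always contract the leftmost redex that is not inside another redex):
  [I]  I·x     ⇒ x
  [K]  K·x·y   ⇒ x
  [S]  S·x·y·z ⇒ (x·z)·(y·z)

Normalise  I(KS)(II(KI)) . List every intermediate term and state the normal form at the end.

Answer: normal form = S  (in 2 steps)

Derivation:
  start: I(KS)(II(KI))
  →1  KS(II(KI))
  →2  S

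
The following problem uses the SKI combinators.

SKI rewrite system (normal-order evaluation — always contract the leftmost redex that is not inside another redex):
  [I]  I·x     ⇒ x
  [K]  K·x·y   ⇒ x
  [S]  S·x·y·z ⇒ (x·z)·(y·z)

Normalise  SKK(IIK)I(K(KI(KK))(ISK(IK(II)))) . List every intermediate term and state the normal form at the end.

Answer: normal form = I  (in 5 steps)

Working:
  start: SKK(IIK)I(K(KI(KK))(ISK(IK(II))))
  →1  K(IIK)(K(IIK))I(K(KI(KK))(ISK(IK(II))))
  →2  IIKI(K(KI(KK))(ISK(IK(II))))
  →3  IKI(K(KI(KK))(ISK(IK(II))))
  →4  KI(K(KI(KK))(ISK(IK(II))))
  →5  I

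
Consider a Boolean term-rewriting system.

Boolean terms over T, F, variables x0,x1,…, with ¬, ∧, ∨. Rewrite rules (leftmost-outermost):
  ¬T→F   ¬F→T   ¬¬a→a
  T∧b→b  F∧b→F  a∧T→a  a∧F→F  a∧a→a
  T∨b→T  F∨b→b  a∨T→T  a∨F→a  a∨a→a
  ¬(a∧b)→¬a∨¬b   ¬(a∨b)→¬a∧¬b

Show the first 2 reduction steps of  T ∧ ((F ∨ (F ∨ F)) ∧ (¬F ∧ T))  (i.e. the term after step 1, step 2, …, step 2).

  start: T ∧ ((F ∨ (F ∨ F)) ∧ (¬F ∧ T))
  step 1: (F ∨ (F ∨ F)) ∧ (¬F ∧ T)
  step 2: (F ∨ F) ∧ (¬F ∧ T)

Answer: after 2 steps: (F ∨ F) ∧ (¬F ∧ T)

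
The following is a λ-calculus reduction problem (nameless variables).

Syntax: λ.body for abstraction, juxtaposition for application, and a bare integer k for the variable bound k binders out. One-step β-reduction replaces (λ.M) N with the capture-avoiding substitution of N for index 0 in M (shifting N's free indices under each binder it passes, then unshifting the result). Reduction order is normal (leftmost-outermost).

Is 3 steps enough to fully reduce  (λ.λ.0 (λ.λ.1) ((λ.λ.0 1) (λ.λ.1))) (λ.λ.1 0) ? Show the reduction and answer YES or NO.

Answer: YES — reaches normal form λ.0 (λ.λ.1) (λ.0 (λ.λ.1)) in 2 ≤ 3 steps

Reduction:
  start: (λ.λ.0 (λ.λ.1) ((λ.λ.0 1) (λ.λ.1))) (λ.λ.1 0)
  [1] λ.0 (λ.λ.1) ((λ.λ.0 1) (λ.λ.1))
  [2] λ.0 (λ.λ.1) (λ.0 (λ.λ.1))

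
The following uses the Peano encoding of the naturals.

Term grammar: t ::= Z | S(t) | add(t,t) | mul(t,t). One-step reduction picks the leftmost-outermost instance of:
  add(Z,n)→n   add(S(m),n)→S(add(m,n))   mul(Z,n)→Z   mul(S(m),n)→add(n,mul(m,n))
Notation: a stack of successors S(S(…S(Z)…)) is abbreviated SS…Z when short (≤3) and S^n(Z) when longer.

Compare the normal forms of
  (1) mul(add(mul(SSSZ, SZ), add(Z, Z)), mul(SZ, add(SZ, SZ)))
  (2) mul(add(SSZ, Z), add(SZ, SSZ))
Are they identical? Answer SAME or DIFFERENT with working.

Answer: SAME — A ⇓ S^6(Z), B ⇓ S^6(Z)

Reduction:
Term A:
  start: mul(add(mul(SSSZ, SZ), add(Z, Z)), mul(SZ, add(SZ, SZ)))
  step 1: mul(add(add(SZ, mul(SSZ, SZ)), add(Z, Z)), mul(SZ, add(SZ, SZ)))
  step 2: mul(add(S(add(Z, mul(SSZ, SZ))), add(Z, Z)), mul(SZ, add(SZ, SZ)))
  step 3: mul(S(add(add(Z, mul(SSZ, SZ)), add(Z, Z))), mul(SZ, add(SZ, SZ)))
  step 4: add(mul(SZ, add(SZ, SZ)), mul(add(add(Z, mul(SSZ, SZ)), add(Z, Z)), mul(SZ, add(SZ, SZ))))
  step 5: add(add(add(SZ, SZ), mul(Z, add(SZ, SZ))), mul(add(add(Z, mul(SSZ, SZ)), add(Z, Z)), mul(SZ, add(SZ, SZ))))
  step 6: add(add(S(add(Z, SZ)), mul(Z, add(SZ, SZ))), mul(add(add(Z, mul(SSZ, SZ)), add(Z, Z)), mul(SZ, add(SZ, SZ))))
  step 7: add(S(add(add(Z, SZ), mul(Z, add(SZ, SZ)))), mul(add(add(Z, mul(SSZ, SZ)), add(Z, Z)), mul(SZ, add(SZ, SZ))))
  step 8: S(add(add(add(Z, SZ), mul(Z, add(SZ, SZ))), mul(add(add(Z, mul(SSZ, SZ)), add(Z, Z)), mul(SZ, add(SZ, SZ)))))
  step 9: S(add(add(SZ, mul(Z, add(SZ, SZ))), mul(add(add(Z, mul(SSZ, SZ)), add(Z, Z)), mul(SZ, add(SZ, SZ)))))
  step 10: S(add(S(add(Z, mul(Z, add(SZ, SZ)))), mul(add(add(Z, mul(SSZ, SZ)), add(Z, Z)), mul(SZ, add(SZ, SZ)))))
  step 11: S(S(add(add(Z, mul(Z, add(SZ, SZ))), mul(add(add(Z, mul(SSZ, SZ)), add(Z, Z)), mul(SZ, add(SZ, SZ))))))
  step 12: S(S(add(mul(Z, add(SZ, SZ)), mul(add(add(Z, mul(SSZ, SZ)), add(Z, Z)), mul(SZ, add(SZ, SZ))))))
  step 13: S(S(add(Z, mul(add(add(Z, mul(SSZ, SZ)), add(Z, Z)), mul(SZ, add(SZ, SZ))))))
  step 14: S(S(mul(add(add(Z, mul(SSZ, SZ)), add(Z, Z)), mul(SZ, add(SZ, SZ)))))
  step 15: S(S(mul(add(mul(SSZ, SZ), add(Z, Z)), mul(SZ, add(SZ, SZ)))))
  step 16: S(S(mul(add(add(SZ, mul(SZ, SZ)), add(Z, Z)), mul(SZ, add(SZ, SZ)))))
  step 17: S(S(mul(add(S(add(Z, mul(SZ, SZ))), add(Z, Z)), mul(SZ, add(SZ, SZ)))))
  step 18: S(S(mul(S(add(add(Z, mul(SZ, SZ)), add(Z, Z))), mul(SZ, add(SZ, SZ)))))
  step 19: S(S(add(mul(SZ, add(SZ, SZ)), mul(add(add(Z, mul(SZ, SZ)), add(Z, Z)), mul(SZ, add(SZ, SZ))))))
  step 20: S(S(add(add(add(SZ, SZ), mul(Z, add(SZ, SZ))), mul(add(add(Z, mul(SZ, SZ)), add(Z, Z)), mul(SZ, add(SZ, SZ))))))
  step 21: S(S(add(add(S(add(Z, SZ)), mul(Z, add(SZ, SZ))), mul(add(add(Z, mul(SZ, SZ)), add(Z, Z)), mul(SZ, add(SZ, SZ))))))
  step 22: S(S(add(S(add(add(Z, SZ), mul(Z, add(SZ, SZ)))), mul(add(add(Z, mul(SZ, SZ)), add(Z, Z)), mul(SZ, add(SZ, SZ))))))
  step 23: S(S(S(add(add(add(Z, SZ), mul(Z, add(SZ, SZ))), mul(add(add(Z, mul(SZ, SZ)), add(Z, Z)), mul(SZ, add(SZ, SZ)))))))
  step 24: S(S(S(add(add(SZ, mul(Z, add(SZ, SZ))), mul(add(add(Z, mul(SZ, SZ)), add(Z, Z)), mul(SZ, add(SZ, SZ)))))))
  step 25: S(S(S(add(S(add(Z, mul(Z, add(SZ, SZ)))), mul(add(add(Z, mul(SZ, SZ)), add(Z, Z)), mul(SZ, add(SZ, SZ)))))))
  step 26: S(S(S(S(add(add(Z, mul(Z, add(SZ, SZ))), mul(add(add(Z, mul(SZ, SZ)), add(Z, Z)), mul(SZ, add(SZ, SZ))))))))
  step 27: S(S(S(S(add(mul(Z, add(SZ, SZ)), mul(add(add(Z, mul(SZ, SZ)), add(Z, Z)), mul(SZ, add(SZ, SZ))))))))
  step 28: S(S(S(S(add(Z, mul(add(add(Z, mul(SZ, SZ)), add(Z, Z)), mul(SZ, add(SZ, SZ))))))))
  step 29: S(S(S(S(mul(add(add(Z, mul(SZ, SZ)), add(Z, Z)), mul(SZ, add(SZ, SZ)))))))
  step 30: S(S(S(S(mul(add(mul(SZ, SZ), add(Z, Z)), mul(SZ, add(SZ, SZ)))))))
  step 31: S(S(S(S(mul(add(add(SZ, mul(Z, SZ)), add(Z, Z)), mul(SZ, add(SZ, SZ)))))))
  step 32: S(S(S(S(mul(add(S(add(Z, mul(Z, SZ))), add(Z, Z)), mul(SZ, add(SZ, SZ)))))))
  step 33: S(S(S(S(mul(S(add(add(Z, mul(Z, SZ)), add(Z, Z))), mul(SZ, add(SZ, SZ)))))))
  step 34: S(S(S(S(add(mul(SZ, add(SZ, SZ)), mul(add(add(Z, mul(Z, SZ)), add(Z, Z)), mul(SZ, add(SZ, SZ))))))))
  step 35: S(S(S(S(add(add(add(SZ, SZ), mul(Z, add(SZ, SZ))), mul(add(add(Z, mul(Z, SZ)), add(Z, Z)), mul(SZ, add(SZ, SZ))))))))
  step 36: S(S(S(S(add(add(S(add(Z, SZ)), mul(Z, add(SZ, SZ))), mul(add(add(Z, mul(Z, SZ)), add(Z, Z)), mul(SZ, add(SZ, SZ))))))))
  step 37: S(S(S(S(add(S(add(add(Z, SZ), mul(Z, add(SZ, SZ)))), mul(add(add(Z, mul(Z, SZ)), add(Z, Z)), mul(SZ, add(SZ, SZ))))))))
  step 38: S(S(S(S(S(add(add(add(Z, SZ), mul(Z, add(SZ, SZ))), mul(add(add(Z, mul(Z, SZ)), add(Z, Z)), mul(SZ, add(SZ, SZ)))))))))
  step 39: S(S(S(S(S(add(add(SZ, mul(Z, add(SZ, SZ))), mul(add(add(Z, mul(Z, SZ)), add(Z, Z)), mul(SZ, add(SZ, SZ)))))))))
  step 40: S(S(S(S(S(add(S(add(Z, mul(Z, add(SZ, SZ)))), mul(add(add(Z, mul(Z, SZ)), add(Z, Z)), mul(SZ, add(SZ, SZ)))))))))
  step 41: S(S(S(S(S(S(add(add(Z, mul(Z, add(SZ, SZ))), mul(add(add(Z, mul(Z, SZ)), add(Z, Z)), mul(SZ, add(SZ, SZ))))))))))
  step 42: S(S(S(S(S(S(add(mul(Z, add(SZ, SZ)), mul(add(add(Z, mul(Z, SZ)), add(Z, Z)), mul(SZ, add(SZ, SZ))))))))))
  step 43: S(S(S(S(S(S(add(Z, mul(add(add(Z, mul(Z, SZ)), add(Z, Z)), mul(SZ, add(SZ, SZ))))))))))
  step 44: S(S(S(S(S(S(mul(add(add(Z, mul(Z, SZ)), add(Z, Z)), mul(SZ, add(SZ, SZ)))))))))
  step 45: S(S(S(S(S(S(mul(add(mul(Z, SZ), add(Z, Z)), mul(SZ, add(SZ, SZ)))))))))
  step 46: S(S(S(S(S(S(mul(add(Z, add(Z, Z)), mul(SZ, add(SZ, SZ)))))))))
  step 47: S(S(S(S(S(S(mul(add(Z, Z), mul(SZ, add(SZ, SZ)))))))))
  step 48: S(S(S(S(S(S(mul(Z, mul(SZ, add(SZ, SZ)))))))))
  step 49: S^6(Z)

Term B:
  start: mul(add(SSZ, Z), add(SZ, SSZ))
  step 1: mul(S(add(SZ, Z)), add(SZ, SSZ))
  step 2: add(add(SZ, SSZ), mul(add(SZ, Z), add(SZ, SSZ)))
  step 3: add(S(add(Z, SSZ)), mul(add(SZ, Z), add(SZ, SSZ)))
  step 4: S(add(add(Z, SSZ), mul(add(SZ, Z), add(SZ, SSZ))))
  step 5: S(add(SSZ, mul(add(SZ, Z), add(SZ, SSZ))))
  step 6: S(S(add(SZ, mul(add(SZ, Z), add(SZ, SSZ)))))
  step 7: S(S(S(add(Z, mul(add(SZ, Z), add(SZ, SSZ))))))
  step 8: S(S(S(mul(add(SZ, Z), add(SZ, SSZ)))))
  step 9: S(S(S(mul(S(add(Z, Z)), add(SZ, SSZ)))))
  step 10: S(S(S(add(add(SZ, SSZ), mul(add(Z, Z), add(SZ, SSZ))))))
  step 11: S(S(S(add(S(add(Z, SSZ)), mul(add(Z, Z), add(SZ, SSZ))))))
  step 12: S(S(S(S(add(add(Z, SSZ), mul(add(Z, Z), add(SZ, SSZ)))))))
  step 13: S(S(S(S(add(SSZ, mul(add(Z, Z), add(SZ, SSZ)))))))
  step 14: S(S(S(S(S(add(SZ, mul(add(Z, Z), add(SZ, SSZ))))))))
  step 15: S(S(S(S(S(S(add(Z, mul(add(Z, Z), add(SZ, SSZ)))))))))
  step 16: S(S(S(S(S(S(mul(add(Z, Z), add(SZ, SSZ))))))))
  step 17: S(S(S(S(S(S(mul(Z, add(SZ, SSZ))))))))
  step 18: S^6(Z)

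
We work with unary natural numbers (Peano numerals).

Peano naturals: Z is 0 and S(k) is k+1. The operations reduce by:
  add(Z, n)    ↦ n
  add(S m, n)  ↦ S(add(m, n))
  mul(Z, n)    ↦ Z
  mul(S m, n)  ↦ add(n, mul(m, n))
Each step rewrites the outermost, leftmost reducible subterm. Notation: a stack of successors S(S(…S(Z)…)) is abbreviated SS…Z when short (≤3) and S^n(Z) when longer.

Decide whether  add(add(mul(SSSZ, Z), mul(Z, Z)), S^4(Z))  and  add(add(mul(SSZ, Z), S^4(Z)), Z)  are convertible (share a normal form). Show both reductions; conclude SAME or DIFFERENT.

Answer: SAME — A ⇓ S^4(Z), B ⇓ S^4(Z)

Derivation:
Term A:
  start: add(add(mul(SSSZ, Z), mul(Z, Z)), S^4(Z))
  [1] add(add(add(Z, mul(SSZ, Z)), mul(Z, Z)), S^4(Z))
  [2] add(add(mul(SSZ, Z), mul(Z, Z)), S^4(Z))
  [3] add(add(add(Z, mul(SZ, Z)), mul(Z, Z)), S^4(Z))
  [4] add(add(mul(SZ, Z), mul(Z, Z)), S^4(Z))
  [5] add(add(add(Z, mul(Z, Z)), mul(Z, Z)), S^4(Z))
  [6] add(add(mul(Z, Z), mul(Z, Z)), S^4(Z))
  [7] add(add(Z, mul(Z, Z)), S^4(Z))
  [8] add(mul(Z, Z), S^4(Z))
  [9] add(Z, S^4(Z))
  [10] S^4(Z)

Term B:
  start: add(add(mul(SSZ, Z), S^4(Z)), Z)
  [1] add(add(add(Z, mul(SZ, Z)), S^4(Z)), Z)
  [2] add(add(mul(SZ, Z), S^4(Z)), Z)
  [3] add(add(add(Z, mul(Z, Z)), S^4(Z)), Z)
  [4] add(add(mul(Z, Z), S^4(Z)), Z)
  [5] add(add(Z, S^4(Z)), Z)
  [6] add(S^4(Z), Z)
  [7] S(add(SSSZ, Z))
  [8] S(S(add(SSZ, Z)))
  [9] S(S(S(add(SZ, Z))))
  [10] S(S(S(S(add(Z, Z)))))
  [11] S^4(Z)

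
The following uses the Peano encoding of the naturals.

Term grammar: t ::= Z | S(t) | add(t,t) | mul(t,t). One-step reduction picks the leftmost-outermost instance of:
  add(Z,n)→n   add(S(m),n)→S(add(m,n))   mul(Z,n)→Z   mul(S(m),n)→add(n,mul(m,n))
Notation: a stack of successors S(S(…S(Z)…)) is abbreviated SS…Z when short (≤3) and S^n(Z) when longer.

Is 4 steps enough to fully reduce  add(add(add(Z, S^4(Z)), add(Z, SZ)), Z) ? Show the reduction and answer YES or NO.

Answer: NO — after 4 steps the term is S(add(S(add(SSZ, add(Z, SZ))), Z)), not yet normal

Reduction:
  start: add(add(add(Z, S^4(Z)), add(Z, SZ)), Z)
  step 1: add(add(S^4(Z), add(Z, SZ)), Z)
  step 2: add(S(add(SSSZ, add(Z, SZ))), Z)
  step 3: S(add(add(SSSZ, add(Z, SZ)), Z))
  step 4: S(add(S(add(SSZ, add(Z, SZ))), Z))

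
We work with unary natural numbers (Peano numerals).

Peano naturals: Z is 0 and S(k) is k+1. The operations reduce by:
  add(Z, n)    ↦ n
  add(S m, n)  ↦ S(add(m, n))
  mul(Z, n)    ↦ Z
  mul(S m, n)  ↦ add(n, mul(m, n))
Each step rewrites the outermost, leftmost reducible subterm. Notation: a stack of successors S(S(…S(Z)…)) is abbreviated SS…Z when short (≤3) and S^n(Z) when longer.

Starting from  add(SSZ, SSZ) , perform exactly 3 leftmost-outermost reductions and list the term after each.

  start: add(SSZ, SSZ)
  step 1: S(add(SZ, SSZ))
  step 2: S(S(add(Z, SSZ)))
  step 3: S^4(Z)

Answer: after 3 steps: S^4(Z)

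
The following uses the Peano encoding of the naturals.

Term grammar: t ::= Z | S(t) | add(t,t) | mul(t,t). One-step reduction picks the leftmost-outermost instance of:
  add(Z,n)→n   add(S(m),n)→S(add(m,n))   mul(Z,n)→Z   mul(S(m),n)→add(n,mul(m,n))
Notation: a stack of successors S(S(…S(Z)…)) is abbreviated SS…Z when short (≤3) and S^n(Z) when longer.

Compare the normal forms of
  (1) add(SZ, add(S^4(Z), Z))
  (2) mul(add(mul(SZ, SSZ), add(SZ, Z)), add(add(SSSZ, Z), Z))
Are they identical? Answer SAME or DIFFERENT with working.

Term A:
  start: add(SZ, add(S^4(Z), Z))
  →1  S(add(Z, add(S^4(Z), Z)))
  →2  S(add(S^4(Z), Z))
  →3  S(S(add(SSSZ, Z)))
  →4  S(S(S(add(SSZ, Z))))
  →5  S(S(S(S(add(SZ, Z)))))
  →6  S(S(S(S(S(add(Z, Z))))))
  →7  S^5(Z)

Term B:
  start: mul(add(mul(SZ, SSZ), add(SZ, Z)), add(add(SSSZ, Z), Z))
  →1  mul(add(add(SSZ, mul(Z, SSZ)), add(SZ, Z)), add(add(SSSZ, Z), Z))
  →2  mul(add(S(add(SZ, mul(Z, SSZ))), add(SZ, Z)), add(add(SSSZ, Z), Z))
  →3  mul(S(add(add(SZ, mul(Z, SSZ)), add(SZ, Z))), add(add(SSSZ, Z), Z))
  →4  add(add(add(SSSZ, Z), Z), mul(add(add(SZ, mul(Z, SSZ)), add(SZ, Z)), add(add(SSSZ, Z), Z)))
  →5  add(add(S(add(SSZ, Z)), Z), mul(add(add(SZ, mul(Z, SSZ)), add(SZ, Z)), add(add(SSSZ, Z), Z)))
  →6  add(S(add(add(SSZ, Z), Z)), mul(add(add(SZ, mul(Z, SSZ)), add(SZ, Z)), add(add(SSSZ, Z), Z)))
  →7  S(add(add(add(SSZ, Z), Z), mul(add(add(SZ, mul(Z, SSZ)), add(SZ, Z)), add(add(SSSZ, Z), Z))))
  →8  S(add(add(S(add(SZ, Z)), Z), mul(add(add(SZ, mul(Z, SSZ)), add(SZ, Z)), add(add(SSSZ, Z), Z))))
  →9  S(add(S(add(add(SZ, Z), Z)), mul(add(add(SZ, mul(Z, SSZ)), add(SZ, Z)), add(add(SSSZ, Z), Z))))
  →10  S(S(add(add(add(SZ, Z), Z), mul(add(add(SZ, mul(Z, SSZ)), add(SZ, Z)), add(add(SSSZ, Z), Z)))))
  →11  S(S(add(add(S(add(Z, Z)), Z), mul(add(add(SZ, mul(Z, SSZ)), add(SZ, Z)), add(add(SSSZ, Z), Z)))))
  →12  S(S(add(S(add(add(Z, Z), Z)), mul(add(add(SZ, mul(Z, SSZ)), add(SZ, Z)), add(add(SSSZ, Z), Z)))))
  →13  S(S(S(add(add(add(Z, Z), Z), mul(add(add(SZ, mul(Z, SSZ)), add(SZ, Z)), add(add(SSSZ, Z), Z))))))
  →14  S(S(S(add(add(Z, Z), mul(add(add(SZ, mul(Z, SSZ)), add(SZ, Z)), add(add(SSSZ, Z), Z))))))
  →15  S(S(S(add(Z, mul(add(add(SZ, mul(Z, SSZ)), add(SZ, Z)), add(add(SSSZ, Z), Z))))))
  →16  S(S(S(mul(add(add(SZ, mul(Z, SSZ)), add(SZ, Z)), add(add(SSSZ, Z), Z)))))
  →17  S(S(S(mul(add(S(add(Z, mul(Z, SSZ))), add(SZ, Z)), add(add(SSSZ, Z), Z)))))
  →18  S(S(S(mul(S(add(add(Z, mul(Z, SSZ)), add(SZ, Z))), add(add(SSSZ, Z), Z)))))
  →19  S(S(S(add(add(add(SSSZ, Z), Z), mul(add(add(Z, mul(Z, SSZ)), add(SZ, Z)), add(add(SSSZ, Z), Z))))))
  →20  S(S(S(add(add(S(add(SSZ, Z)), Z), mul(add(add(Z, mul(Z, SSZ)), add(SZ, Z)), add(add(SSSZ, Z), Z))))))
  →21  S(S(S(add(S(add(add(SSZ, Z), Z)), mul(add(add(Z, mul(Z, SSZ)), add(SZ, Z)), add(add(SSSZ, Z), Z))))))
  →22  S(S(S(S(add(add(add(SSZ, Z), Z), mul(add(add(Z, mul(Z, SSZ)), add(SZ, Z)), add(add(SSSZ, Z), Z)))))))
  →23  S(S(S(S(add(add(S(add(SZ, Z)), Z), mul(add(add(Z, mul(Z, SSZ)), add(SZ, Z)), add(add(SSSZ, Z), Z)))))))
  →24  S(S(S(S(add(S(add(add(SZ, Z), Z)), mul(add(add(Z, mul(Z, SSZ)), add(SZ, Z)), add(add(SSSZ, Z), Z)))))))
  →25  S(S(S(S(S(add(add(add(SZ, Z), Z), mul(add(add(Z, mul(Z, SSZ)), add(SZ, Z)), add(add(SSSZ, Z), Z))))))))
  →26  S(S(S(S(S(add(add(S(add(Z, Z)), Z), mul(add(add(Z, mul(Z, SSZ)), add(SZ, Z)), add(add(SSSZ, Z), Z))))))))
  →27  S(S(S(S(S(add(S(add(add(Z, Z), Z)), mul(add(add(Z, mul(Z, SSZ)), add(SZ, Z)), add(add(SSSZ, Z), Z))))))))
  →28  S(S(S(S(S(S(add(add(add(Z, Z), Z), mul(add(add(Z, mul(Z, SSZ)), add(SZ, Z)), add(add(SSSZ, Z), Z)))))))))
  →29  S(S(S(S(S(S(add(add(Z, Z), mul(add(add(Z, mul(Z, SSZ)), add(SZ, Z)), add(add(SSSZ, Z), Z)))))))))
  →30  S(S(S(S(S(S(add(Z, mul(add(add(Z, mul(Z, SSZ)), add(SZ, Z)), add(add(SSSZ, Z), Z)))))))))
  →31  S(S(S(S(S(S(mul(add(add(Z, mul(Z, SSZ)), add(SZ, Z)), add(add(SSSZ, Z), Z))))))))
  →32  S(S(S(S(S(S(mul(add(mul(Z, SSZ), add(SZ, Z)), add(add(SSSZ, Z), Z))))))))
  →33  S(S(S(S(S(S(mul(add(Z, add(SZ, Z)), add(add(SSSZ, Z), Z))))))))
  →34  S(S(S(S(S(S(mul(add(SZ, Z), add(add(SSSZ, Z), Z))))))))
  →35  S(S(S(S(S(S(mul(S(add(Z, Z)), add(add(SSSZ, Z), Z))))))))
  →36  S(S(S(S(S(S(add(add(add(SSSZ, Z), Z), mul(add(Z, Z), add(add(SSSZ, Z), Z)))))))))
  →37  S(S(S(S(S(S(add(add(S(add(SSZ, Z)), Z), mul(add(Z, Z), add(add(SSSZ, Z), Z)))))))))
  →38  S(S(S(S(S(S(add(S(add(add(SSZ, Z), Z)), mul(add(Z, Z), add(add(SSSZ, Z), Z)))))))))
  →39  S(S(S(S(S(S(S(add(add(add(SSZ, Z), Z), mul(add(Z, Z), add(add(SSSZ, Z), Z))))))))))
  →40  S(S(S(S(S(S(S(add(add(S(add(SZ, Z)), Z), mul(add(Z, Z), add(add(SSSZ, Z), Z))))))))))
  →41  S(S(S(S(S(S(S(add(S(add(add(SZ, Z), Z)), mul(add(Z, Z), add(add(SSSZ, Z), Z))))))))))
  →42  S(S(S(S(S(S(S(S(add(add(add(SZ, Z), Z), mul(add(Z, Z), add(add(SSSZ, Z), Z)))))))))))
  →43  S(S(S(S(S(S(S(S(add(add(S(add(Z, Z)), Z), mul(add(Z, Z), add(add(SSSZ, Z), Z)))))))))))
  →44  S(S(S(S(S(S(S(S(add(S(add(add(Z, Z), Z)), mul(add(Z, Z), add(add(SSSZ, Z), Z)))))))))))
  →45  S(S(S(S(S(S(S(S(S(add(add(add(Z, Z), Z), mul(add(Z, Z), add(add(SSSZ, Z), Z))))))))))))
  →46  S(S(S(S(S(S(S(S(S(add(add(Z, Z), mul(add(Z, Z), add(add(SSSZ, Z), Z))))))))))))
  →47  S(S(S(S(S(S(S(S(S(add(Z, mul(add(Z, Z), add(add(SSSZ, Z), Z))))))))))))
  →48  S(S(S(S(S(S(S(S(S(mul(add(Z, Z), add(add(SSSZ, Z), Z)))))))))))
  →49  S(S(S(S(S(S(S(S(S(mul(Z, add(add(SSSZ, Z), Z)))))))))))
  →50  S^9(Z)

Answer: DIFFERENT — A ⇓ S^5(Z), B ⇓ S^9(Z)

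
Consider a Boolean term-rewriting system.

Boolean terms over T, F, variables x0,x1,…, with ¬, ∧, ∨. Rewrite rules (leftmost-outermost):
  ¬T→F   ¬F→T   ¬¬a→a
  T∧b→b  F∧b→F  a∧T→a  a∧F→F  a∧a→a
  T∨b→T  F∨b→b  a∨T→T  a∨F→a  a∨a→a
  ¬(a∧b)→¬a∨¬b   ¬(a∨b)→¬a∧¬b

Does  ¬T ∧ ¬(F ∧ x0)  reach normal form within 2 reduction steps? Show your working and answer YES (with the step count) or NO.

Answer: YES — reaches normal form F in 2 ≤ 2 steps

Working:
  start: ¬T ∧ ¬(F ∧ x0)
  step 1: F ∧ ¬(F ∧ x0)
  step 2: F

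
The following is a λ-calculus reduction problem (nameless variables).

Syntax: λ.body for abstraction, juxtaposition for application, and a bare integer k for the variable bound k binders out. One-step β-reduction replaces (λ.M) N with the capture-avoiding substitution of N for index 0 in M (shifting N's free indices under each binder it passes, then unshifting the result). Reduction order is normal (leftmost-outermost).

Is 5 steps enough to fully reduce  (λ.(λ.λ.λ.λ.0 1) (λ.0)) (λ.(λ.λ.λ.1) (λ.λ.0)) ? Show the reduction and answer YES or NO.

  start: (λ.(λ.λ.λ.λ.0 1) (λ.0)) (λ.(λ.λ.λ.1) (λ.λ.0))
  step 1: (λ.λ.λ.λ.0 1) (λ.0)
  step 2: λ.λ.λ.0 1

Answer: YES — reaches normal form λ.λ.λ.0 1 in 2 ≤ 5 steps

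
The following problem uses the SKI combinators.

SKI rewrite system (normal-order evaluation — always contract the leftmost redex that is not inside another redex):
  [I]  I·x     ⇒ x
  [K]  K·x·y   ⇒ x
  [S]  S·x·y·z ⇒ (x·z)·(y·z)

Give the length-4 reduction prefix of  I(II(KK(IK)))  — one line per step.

Answer: after 4 steps: K

Reduction:
  start: I(II(KK(IK)))
  step 1: II(KK(IK))
  step 2: I(KK(IK))
  step 3: KK(IK)
  step 4: K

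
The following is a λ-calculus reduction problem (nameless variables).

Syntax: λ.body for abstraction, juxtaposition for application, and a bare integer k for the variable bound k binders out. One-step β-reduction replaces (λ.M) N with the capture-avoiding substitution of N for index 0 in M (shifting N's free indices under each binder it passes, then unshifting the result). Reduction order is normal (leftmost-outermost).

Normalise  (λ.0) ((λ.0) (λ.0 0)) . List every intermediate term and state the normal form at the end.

Answer: normal form = λ.0 0  (in 2 steps)

Derivation:
  start: (λ.0) ((λ.0) (λ.0 0))
  [1] (λ.0) (λ.0 0)
  [2] λ.0 0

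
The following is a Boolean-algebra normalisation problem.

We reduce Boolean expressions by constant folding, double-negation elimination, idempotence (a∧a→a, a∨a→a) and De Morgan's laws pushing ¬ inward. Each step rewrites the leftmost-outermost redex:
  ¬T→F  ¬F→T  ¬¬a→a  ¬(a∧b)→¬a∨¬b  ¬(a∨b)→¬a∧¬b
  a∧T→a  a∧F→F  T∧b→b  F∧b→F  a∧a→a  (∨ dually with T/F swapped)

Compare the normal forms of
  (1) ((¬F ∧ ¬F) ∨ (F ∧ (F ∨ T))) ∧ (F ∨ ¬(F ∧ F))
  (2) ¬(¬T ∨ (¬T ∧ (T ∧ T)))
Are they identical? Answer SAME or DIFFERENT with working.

Term A:
  start: ((¬F ∧ ¬F) ∨ (F ∧ (F ∨ T))) ∧ (F ∨ ¬(F ∧ F))
  →1  (¬F ∨ (F ∧ (F ∨ T))) ∧ (F ∨ ¬(F ∧ F))
  →2  (T ∨ (F ∧ (F ∨ T))) ∧ (F ∨ ¬(F ∧ F))
  →3  T ∧ (F ∨ ¬(F ∧ F))
  →4  F ∨ ¬(F ∧ F)
  →5  ¬(F ∧ F)
  →6  ¬F ∨ ¬F
  →7  ¬F
  →8  T

Term B:
  start: ¬(¬T ∨ (¬T ∧ (T ∧ T)))
  →1  ¬¬T ∧ ¬(¬T ∧ (T ∧ T))
  →2  T ∧ ¬(¬T ∧ (T ∧ T))
  →3  ¬(¬T ∧ (T ∧ T))
  →4  ¬¬T ∨ ¬(T ∧ T)
  →5  T ∨ ¬(T ∧ T)
  →6  T

Answer: SAME — A ⇓ T, B ⇓ T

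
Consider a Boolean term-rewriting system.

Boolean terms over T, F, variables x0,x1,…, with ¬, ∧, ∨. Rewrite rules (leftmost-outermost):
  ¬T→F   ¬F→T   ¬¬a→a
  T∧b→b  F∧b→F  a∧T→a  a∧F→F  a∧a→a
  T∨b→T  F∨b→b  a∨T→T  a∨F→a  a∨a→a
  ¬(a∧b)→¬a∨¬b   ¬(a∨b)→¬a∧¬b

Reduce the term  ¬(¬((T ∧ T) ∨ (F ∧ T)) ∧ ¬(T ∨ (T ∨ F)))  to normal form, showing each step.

Answer: normal form = T  (in 5 steps)

Working:
  start: ¬(¬((T ∧ T) ∨ (F ∧ T)) ∧ ¬(T ∨ (T ∨ F)))
  →1  ¬¬((T ∧ T) ∨ (F ∧ T)) ∨ ¬¬(T ∨ (T ∨ F))
  →2  ((T ∧ T) ∨ (F ∧ T)) ∨ ¬¬(T ∨ (T ∨ F))
  →3  (T ∨ (F ∧ T)) ∨ ¬¬(T ∨ (T ∨ F))
  →4  T ∨ ¬¬(T ∨ (T ∨ F))
  →5  T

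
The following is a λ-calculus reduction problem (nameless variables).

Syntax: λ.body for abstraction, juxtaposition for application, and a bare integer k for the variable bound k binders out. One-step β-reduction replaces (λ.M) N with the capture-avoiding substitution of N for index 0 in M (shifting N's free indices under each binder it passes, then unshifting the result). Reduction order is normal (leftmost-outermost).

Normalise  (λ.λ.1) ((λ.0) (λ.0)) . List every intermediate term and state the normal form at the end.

  start: (λ.λ.1) ((λ.0) (λ.0))
  [1] λ.(λ.0) (λ.0)
  [2] λ.λ.0

Answer: normal form = λ.λ.0  (in 2 steps)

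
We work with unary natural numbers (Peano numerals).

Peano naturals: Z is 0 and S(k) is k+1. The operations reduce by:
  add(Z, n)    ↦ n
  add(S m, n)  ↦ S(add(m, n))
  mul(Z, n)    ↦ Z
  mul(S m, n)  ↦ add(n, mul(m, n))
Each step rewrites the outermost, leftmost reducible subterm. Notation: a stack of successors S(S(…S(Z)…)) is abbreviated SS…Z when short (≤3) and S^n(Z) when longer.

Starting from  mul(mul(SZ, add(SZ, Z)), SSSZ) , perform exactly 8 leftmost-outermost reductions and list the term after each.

Answer: after 8 steps: S(S(S(mul(add(add(Z, Z), mul(Z, add(SZ, Z))), SSSZ))))

Derivation:
  start: mul(mul(SZ, add(SZ, Z)), SSSZ)
  [1] mul(add(add(SZ, Z), mul(Z, add(SZ, Z))), SSSZ)
  [2] mul(add(S(add(Z, Z)), mul(Z, add(SZ, Z))), SSSZ)
  [3] mul(S(add(add(Z, Z), mul(Z, add(SZ, Z)))), SSSZ)
  [4] add(SSSZ, mul(add(add(Z, Z), mul(Z, add(SZ, Z))), SSSZ))
  [5] S(add(SSZ, mul(add(add(Z, Z), mul(Z, add(SZ, Z))), SSSZ)))
  [6] S(S(add(SZ, mul(add(add(Z, Z), mul(Z, add(SZ, Z))), SSSZ))))
  [7] S(S(S(add(Z, mul(add(add(Z, Z), mul(Z, add(SZ, Z))), SSSZ)))))
  [8] S(S(S(mul(add(add(Z, Z), mul(Z, add(SZ, Z))), SSSZ))))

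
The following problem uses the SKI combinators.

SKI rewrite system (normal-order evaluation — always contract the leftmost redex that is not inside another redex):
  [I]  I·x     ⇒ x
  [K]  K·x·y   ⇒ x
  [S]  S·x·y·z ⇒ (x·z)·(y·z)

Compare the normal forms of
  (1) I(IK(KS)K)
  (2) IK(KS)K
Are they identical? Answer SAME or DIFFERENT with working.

Term A:
  start: I(IK(KS)K)
  [1] IK(KS)K
  [2] K(KS)K
  [3] KS

Term B:
  start: IK(KS)K
  [1] K(KS)K
  [2] KS

Answer: SAME — A ⇓ KS, B ⇓ KS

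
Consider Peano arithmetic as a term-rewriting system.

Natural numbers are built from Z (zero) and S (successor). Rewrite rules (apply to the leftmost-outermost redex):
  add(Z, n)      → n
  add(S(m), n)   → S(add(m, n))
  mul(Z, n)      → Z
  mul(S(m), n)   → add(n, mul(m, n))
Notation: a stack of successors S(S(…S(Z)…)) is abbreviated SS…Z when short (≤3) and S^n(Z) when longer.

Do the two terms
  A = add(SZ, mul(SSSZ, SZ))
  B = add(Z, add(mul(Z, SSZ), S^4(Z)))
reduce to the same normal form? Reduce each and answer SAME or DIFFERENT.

Answer: SAME — A ⇓ S^4(Z), B ⇓ S^4(Z)

Reduction:
Term A:
  start: add(SZ, mul(SSSZ, SZ))
  [1] S(add(Z, mul(SSSZ, SZ)))
  [2] S(mul(SSSZ, SZ))
  [3] S(add(SZ, mul(SSZ, SZ)))
  [4] S(S(add(Z, mul(SSZ, SZ))))
  [5] S(S(mul(SSZ, SZ)))
  [6] S(S(add(SZ, mul(SZ, SZ))))
  [7] S(S(S(add(Z, mul(SZ, SZ)))))
  [8] S(S(S(mul(SZ, SZ))))
  [9] S(S(S(add(SZ, mul(Z, SZ)))))
  [10] S(S(S(S(add(Z, mul(Z, SZ))))))
  [11] S(S(S(S(mul(Z, SZ)))))
  [12] S^4(Z)

Term B:
  start: add(Z, add(mul(Z, SSZ), S^4(Z)))
  [1] add(mul(Z, SSZ), S^4(Z))
  [2] add(Z, S^4(Z))
  [3] S^4(Z)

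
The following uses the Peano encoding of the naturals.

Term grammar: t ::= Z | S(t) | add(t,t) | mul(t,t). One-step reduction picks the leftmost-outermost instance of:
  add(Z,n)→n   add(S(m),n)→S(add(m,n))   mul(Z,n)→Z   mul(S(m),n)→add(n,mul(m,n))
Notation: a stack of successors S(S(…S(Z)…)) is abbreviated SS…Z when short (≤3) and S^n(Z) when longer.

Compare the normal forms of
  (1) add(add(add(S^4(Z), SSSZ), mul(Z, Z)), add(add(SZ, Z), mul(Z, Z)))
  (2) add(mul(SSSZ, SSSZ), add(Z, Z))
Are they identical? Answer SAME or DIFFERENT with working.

Answer: DIFFERENT — A ⇓ S^8(Z), B ⇓ S^9(Z)

Derivation:
Term A:
  start: add(add(add(S^4(Z), SSSZ), mul(Z, Z)), add(add(SZ, Z), mul(Z, Z)))
  step 1: add(add(S(add(SSSZ, SSSZ)), mul(Z, Z)), add(add(SZ, Z), mul(Z, Z)))
  step 2: add(S(add(add(SSSZ, SSSZ), mul(Z, Z))), add(add(SZ, Z), mul(Z, Z)))
  step 3: S(add(add(add(SSSZ, SSSZ), mul(Z, Z)), add(add(SZ, Z), mul(Z, Z))))
  step 4: S(add(add(S(add(SSZ, SSSZ)), mul(Z, Z)), add(add(SZ, Z), mul(Z, Z))))
  step 5: S(add(S(add(add(SSZ, SSSZ), mul(Z, Z))), add(add(SZ, Z), mul(Z, Z))))
  step 6: S(S(add(add(add(SSZ, SSSZ), mul(Z, Z)), add(add(SZ, Z), mul(Z, Z)))))
  step 7: S(S(add(add(S(add(SZ, SSSZ)), mul(Z, Z)), add(add(SZ, Z), mul(Z, Z)))))
  step 8: S(S(add(S(add(add(SZ, SSSZ), mul(Z, Z))), add(add(SZ, Z), mul(Z, Z)))))
  step 9: S(S(S(add(add(add(SZ, SSSZ), mul(Z, Z)), add(add(SZ, Z), mul(Z, Z))))))
  step 10: S(S(S(add(add(S(add(Z, SSSZ)), mul(Z, Z)), add(add(SZ, Z), mul(Z, Z))))))
  step 11: S(S(S(add(S(add(add(Z, SSSZ), mul(Z, Z))), add(add(SZ, Z), mul(Z, Z))))))
  step 12: S(S(S(S(add(add(add(Z, SSSZ), mul(Z, Z)), add(add(SZ, Z), mul(Z, Z)))))))
  step 13: S(S(S(S(add(add(SSSZ, mul(Z, Z)), add(add(SZ, Z), mul(Z, Z)))))))
  step 14: S(S(S(S(add(S(add(SSZ, mul(Z, Z))), add(add(SZ, Z), mul(Z, Z)))))))
  step 15: S(S(S(S(S(add(add(SSZ, mul(Z, Z)), add(add(SZ, Z), mul(Z, Z))))))))
  step 16: S(S(S(S(S(add(S(add(SZ, mul(Z, Z))), add(add(SZ, Z), mul(Z, Z))))))))
  step 17: S(S(S(S(S(S(add(add(SZ, mul(Z, Z)), add(add(SZ, Z), mul(Z, Z)))))))))
  step 18: S(S(S(S(S(S(add(S(add(Z, mul(Z, Z))), add(add(SZ, Z), mul(Z, Z)))))))))
  step 19: S(S(S(S(S(S(S(add(add(Z, mul(Z, Z)), add(add(SZ, Z), mul(Z, Z))))))))))
  step 20: S(S(S(S(S(S(S(add(mul(Z, Z), add(add(SZ, Z), mul(Z, Z))))))))))
  step 21: S(S(S(S(S(S(S(add(Z, add(add(SZ, Z), mul(Z, Z))))))))))
  step 22: S(S(S(S(S(S(S(add(add(SZ, Z), mul(Z, Z)))))))))
  step 23: S(S(S(S(S(S(S(add(S(add(Z, Z)), mul(Z, Z)))))))))
  step 24: S(S(S(S(S(S(S(S(add(add(Z, Z), mul(Z, Z))))))))))
  step 25: S(S(S(S(S(S(S(S(add(Z, mul(Z, Z))))))))))
  step 26: S(S(S(S(S(S(S(S(mul(Z, Z)))))))))
  step 27: S^8(Z)

Term B:
  start: add(mul(SSSZ, SSSZ), add(Z, Z))
  step 1: add(add(SSSZ, mul(SSZ, SSSZ)), add(Z, Z))
  step 2: add(S(add(SSZ, mul(SSZ, SSSZ))), add(Z, Z))
  step 3: S(add(add(SSZ, mul(SSZ, SSSZ)), add(Z, Z)))
  step 4: S(add(S(add(SZ, mul(SSZ, SSSZ))), add(Z, Z)))
  step 5: S(S(add(add(SZ, mul(SSZ, SSSZ)), add(Z, Z))))
  step 6: S(S(add(S(add(Z, mul(SSZ, SSSZ))), add(Z, Z))))
  step 7: S(S(S(add(add(Z, mul(SSZ, SSSZ)), add(Z, Z)))))
  step 8: S(S(S(add(mul(SSZ, SSSZ), add(Z, Z)))))
  step 9: S(S(S(add(add(SSSZ, mul(SZ, SSSZ)), add(Z, Z)))))
  step 10: S(S(S(add(S(add(SSZ, mul(SZ, SSSZ))), add(Z, Z)))))
  step 11: S(S(S(S(add(add(SSZ, mul(SZ, SSSZ)), add(Z, Z))))))
  step 12: S(S(S(S(add(S(add(SZ, mul(SZ, SSSZ))), add(Z, Z))))))
  step 13: S(S(S(S(S(add(add(SZ, mul(SZ, SSSZ)), add(Z, Z)))))))
  step 14: S(S(S(S(S(add(S(add(Z, mul(SZ, SSSZ))), add(Z, Z)))))))
  step 15: S(S(S(S(S(S(add(add(Z, mul(SZ, SSSZ)), add(Z, Z))))))))
  step 16: S(S(S(S(S(S(add(mul(SZ, SSSZ), add(Z, Z))))))))
  step 17: S(S(S(S(S(S(add(add(SSSZ, mul(Z, SSSZ)), add(Z, Z))))))))
  step 18: S(S(S(S(S(S(add(S(add(SSZ, mul(Z, SSSZ))), add(Z, Z))))))))
  step 19: S(S(S(S(S(S(S(add(add(SSZ, mul(Z, SSSZ)), add(Z, Z)))))))))
  step 20: S(S(S(S(S(S(S(add(S(add(SZ, mul(Z, SSSZ))), add(Z, Z)))))))))
  step 21: S(S(S(S(S(S(S(S(add(add(SZ, mul(Z, SSSZ)), add(Z, Z))))))))))
  step 22: S(S(S(S(S(S(S(S(add(S(add(Z, mul(Z, SSSZ))), add(Z, Z))))))))))
  step 23: S(S(S(S(S(S(S(S(S(add(add(Z, mul(Z, SSSZ)), add(Z, Z)))))))))))
  step 24: S(S(S(S(S(S(S(S(S(add(mul(Z, SSSZ), add(Z, Z)))))))))))
  step 25: S(S(S(S(S(S(S(S(S(add(Z, add(Z, Z)))))))))))
  step 26: S(S(S(S(S(S(S(S(S(add(Z, Z))))))))))
  step 27: S^9(Z)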